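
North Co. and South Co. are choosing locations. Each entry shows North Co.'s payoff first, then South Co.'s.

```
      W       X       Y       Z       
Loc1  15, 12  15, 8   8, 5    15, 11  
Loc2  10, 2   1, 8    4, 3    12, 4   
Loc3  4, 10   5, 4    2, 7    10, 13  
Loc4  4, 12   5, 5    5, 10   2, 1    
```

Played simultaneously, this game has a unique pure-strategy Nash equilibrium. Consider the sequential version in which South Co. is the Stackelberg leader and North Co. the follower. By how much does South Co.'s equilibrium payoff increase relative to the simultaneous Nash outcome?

Work backward from North Co.'s decision.
- W: North Co. compares 15, 10, 4, 4 and picks Loc1; South Co. would get 12.
- X: North Co. compares 15, 1, 5, 5 and picks Loc1; South Co. would get 8.
- Y: North Co. compares 8, 4, 2, 5 and picks Loc1; South Co. would get 5.
- Z: North Co. compares 15, 12, 10, 2 and picks Loc1; South Co. would get 11.
South Co.'s induced payoffs are 12, 8, 5, 11, so South Co. commits to W. Subgame-perfect outcome: (Loc1, W) with payoffs (15, 12).
For the simultaneous game, intersect best replies.
North Co.'s best replies: W→Loc1; X→Loc1; Y→Loc1; Z→Loc1.
South Co.'s best replies: Loc1→W; Loc2→X; Loc3→Z; Loc4→W.
Only (Loc1, W) has each player best-responding; Nash payoffs (15, 12).
South Co.'s commitment gain: 12 − 12 = 0.

0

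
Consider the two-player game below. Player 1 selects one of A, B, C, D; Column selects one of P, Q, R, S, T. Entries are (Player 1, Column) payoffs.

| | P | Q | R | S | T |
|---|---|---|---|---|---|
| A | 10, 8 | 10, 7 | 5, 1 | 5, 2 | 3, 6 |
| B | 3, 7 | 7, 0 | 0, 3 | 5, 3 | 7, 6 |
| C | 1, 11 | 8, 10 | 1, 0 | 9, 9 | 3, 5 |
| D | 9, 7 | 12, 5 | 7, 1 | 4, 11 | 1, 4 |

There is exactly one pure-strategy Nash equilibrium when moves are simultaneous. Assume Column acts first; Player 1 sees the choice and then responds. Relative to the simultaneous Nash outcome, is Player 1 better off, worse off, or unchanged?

worse off

Work backward from Player 1's decision.
- P: Player 1 compares 10, 3, 1, 9 and picks A; Column would get 8.
- Q: Player 1 compares 10, 7, 8, 12 and picks D; Column would get 5.
- R: Player 1 compares 5, 0, 1, 7 and picks D; Column would get 1.
- S: Player 1 compares 5, 5, 9, 4 and picks C; Column would get 9.
- T: Player 1 compares 3, 7, 3, 1 and picks B; Column would get 6.
Among 8, 5, 1, 9, 6, the best is 9 at S. Subgame-perfect outcome: (C, S) with payoffs (9, 9).
For the simultaneous game, intersect best replies.
Player 1's best replies: P→A; Q→D; R→D; S→C; T→B.
Column's best replies: A→P; B→P; C→P; D→S.
Only (A, P) has each player best-responding; Nash payoffs (10, 8).
Player 1 earns 9 sequentially versus 10 at the Nash outcome: worse off.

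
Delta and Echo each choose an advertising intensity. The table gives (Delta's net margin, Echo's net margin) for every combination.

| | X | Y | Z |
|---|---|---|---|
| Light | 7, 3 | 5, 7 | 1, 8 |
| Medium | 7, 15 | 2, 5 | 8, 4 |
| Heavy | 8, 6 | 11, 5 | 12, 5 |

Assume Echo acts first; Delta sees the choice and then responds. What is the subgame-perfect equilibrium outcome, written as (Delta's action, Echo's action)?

(Heavy, X)

Backward induction with Echo moving first.
- X → Delta plays Heavy (best of 7, 7, 8); Echo gets 6.
- Y → Delta plays Heavy (best of 5, 2, 11); Echo gets 5.
- Z → Delta plays Heavy (best of 1, 8, 12); Echo gets 5.
Among 6, 5, 5, the best is 6 at X. Subgame-perfect outcome: (Heavy, X) with payoffs (8, 6).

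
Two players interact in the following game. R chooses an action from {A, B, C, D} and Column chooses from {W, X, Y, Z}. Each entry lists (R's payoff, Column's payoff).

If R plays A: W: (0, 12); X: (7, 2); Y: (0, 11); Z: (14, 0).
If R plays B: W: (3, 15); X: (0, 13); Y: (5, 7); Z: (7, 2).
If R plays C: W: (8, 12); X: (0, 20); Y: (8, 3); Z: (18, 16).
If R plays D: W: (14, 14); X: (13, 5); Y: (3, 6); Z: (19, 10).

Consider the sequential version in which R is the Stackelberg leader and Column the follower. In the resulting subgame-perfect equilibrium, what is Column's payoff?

Backward induction with R moving first.
- A: BR = W, leader payoff 0.
- B: BR = W, leader payoff 3.
- C: BR = X, leader payoff 0.
- D: BR = W, leader payoff 14.
Maximizing over 0, 3, 0, 14, R chooses D. Subgame-perfect outcome: (D, W) with payoffs (14, 14).

14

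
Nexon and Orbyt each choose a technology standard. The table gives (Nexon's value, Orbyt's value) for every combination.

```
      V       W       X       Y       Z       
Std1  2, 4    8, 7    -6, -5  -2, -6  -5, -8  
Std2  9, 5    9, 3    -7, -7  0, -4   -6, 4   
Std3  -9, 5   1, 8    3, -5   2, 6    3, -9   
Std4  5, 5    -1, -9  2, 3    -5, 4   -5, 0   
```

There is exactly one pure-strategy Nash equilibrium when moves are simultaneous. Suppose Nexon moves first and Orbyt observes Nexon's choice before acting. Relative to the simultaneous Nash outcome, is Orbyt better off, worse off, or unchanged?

Work backward from Orbyt's decision.
- Std1: BR = W, leader payoff 8.
- Std2: BR = V, leader payoff 9.
- Std3: BR = W, leader payoff 1.
- Std4: BR = V, leader payoff 5.
Nexon's induced payoffs are 8, 9, 1, 5, so Nexon commits to Std2. Subgame-perfect outcome: (Std2, V) with payoffs (9, 5).
For the simultaneous game, intersect best replies.
Nexon's best replies: V→Std2; W→Std2; X→Std3; Y→Std3; Z→Std3.
Orbyt's best replies: Std1→W; Std2→V; Std3→W; Std4→V.
Only (Std2, V) has each player best-responding; Nash payoffs (9, 5).
Orbyt earns 5 sequentially versus 5 at the Nash outcome: unchanged.

unchanged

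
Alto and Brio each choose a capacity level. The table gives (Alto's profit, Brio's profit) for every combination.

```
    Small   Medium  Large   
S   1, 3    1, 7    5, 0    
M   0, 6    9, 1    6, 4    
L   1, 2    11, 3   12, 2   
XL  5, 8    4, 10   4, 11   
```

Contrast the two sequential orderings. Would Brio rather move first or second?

first

If Alto leads: Brio's best replies are S→Medium, M→Small, L→Medium, XL→Large; Alto's induced payoffs 1, 0, 11, 4; outcome (L, Medium), payoffs (11, 3).
If Brio leads: Alto's best replies are Small→XL, Medium→L, Large→L; Brio's induced payoffs 8, 3, 2; outcome (XL, Small), payoffs (5, 8).
Brio gets 8 moving first and 3 moving second, so Brio prefers to move first.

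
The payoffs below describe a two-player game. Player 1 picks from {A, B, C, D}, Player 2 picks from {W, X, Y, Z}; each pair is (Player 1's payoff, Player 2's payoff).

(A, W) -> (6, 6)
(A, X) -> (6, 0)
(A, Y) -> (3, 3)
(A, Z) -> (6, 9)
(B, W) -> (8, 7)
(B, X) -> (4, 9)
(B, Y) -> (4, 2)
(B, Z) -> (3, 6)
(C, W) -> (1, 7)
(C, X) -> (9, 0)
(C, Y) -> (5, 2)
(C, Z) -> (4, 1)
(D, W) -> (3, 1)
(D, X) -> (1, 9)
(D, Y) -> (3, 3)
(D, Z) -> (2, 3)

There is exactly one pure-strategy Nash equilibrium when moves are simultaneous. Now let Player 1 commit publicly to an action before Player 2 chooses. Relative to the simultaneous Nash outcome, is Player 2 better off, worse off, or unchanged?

Solve by backward induction (Player 1 leads).
- A → Player 2 plays Z (best of 6, 0, 3, 9); Player 1 gets 6.
- B → Player 2 plays X (best of 7, 9, 2, 6); Player 1 gets 4.
- C → Player 2 plays W (best of 7, 0, 2, 1); Player 1 gets 1.
- D → Player 2 plays X (best of 1, 9, 3, 3); Player 1 gets 1.
Player 1's induced payoffs are 6, 4, 1, 1, so Player 1 commits to A. Subgame-perfect outcome: (A, Z) with payoffs (6, 9).
Under simultaneous play:
Player 1's best replies: W→B; X→C; Y→C; Z→A.
Player 2's best replies: A→Z; B→X; C→W; D→X.
Only (A, Z) has each player best-responding; Nash payoffs (6, 9).
Player 2 earns 9 sequentially versus 9 at the Nash outcome: unchanged.

unchanged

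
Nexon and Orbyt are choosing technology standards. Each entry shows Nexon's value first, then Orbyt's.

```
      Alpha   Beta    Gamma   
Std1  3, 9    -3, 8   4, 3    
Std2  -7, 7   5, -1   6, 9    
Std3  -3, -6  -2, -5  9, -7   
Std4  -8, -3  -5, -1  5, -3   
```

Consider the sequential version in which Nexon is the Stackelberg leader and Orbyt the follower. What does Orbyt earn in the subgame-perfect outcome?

Solve by backward induction (Nexon leads).
- Std1: BR = Alpha, leader payoff 3.
- Std2: BR = Gamma, leader payoff 6.
- Std3: BR = Beta, leader payoff -2.
- Std4: BR = Beta, leader payoff -5.
Nexon's induced payoffs are 3, 6, -2, -5, so Nexon commits to Std2. Subgame-perfect outcome: (Std2, Gamma) with payoffs (6, 9).

9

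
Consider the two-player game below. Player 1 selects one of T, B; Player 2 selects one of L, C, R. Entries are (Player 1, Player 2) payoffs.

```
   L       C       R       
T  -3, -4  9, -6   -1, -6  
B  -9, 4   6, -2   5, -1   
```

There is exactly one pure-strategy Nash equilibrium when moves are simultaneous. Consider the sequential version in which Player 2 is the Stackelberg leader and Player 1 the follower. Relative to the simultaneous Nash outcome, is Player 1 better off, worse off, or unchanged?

better off

Work backward from Player 1's decision.
- L: BR = T, leader payoff -4.
- C: BR = T, leader payoff -6.
- R: BR = B, leader payoff -1.
Among -4, -6, -1, the best is -1 at R. Subgame-perfect outcome: (B, R) with payoffs (5, -1).
For the simultaneous game, intersect best replies.
Player 1's best replies: L→T; C→T; R→B.
Player 2's best replies: T→L; B→L.
Only (T, L) has each player best-responding; Nash payoffs (-3, -4).
Player 1 earns 5 sequentially versus -3 at the Nash outcome: better off.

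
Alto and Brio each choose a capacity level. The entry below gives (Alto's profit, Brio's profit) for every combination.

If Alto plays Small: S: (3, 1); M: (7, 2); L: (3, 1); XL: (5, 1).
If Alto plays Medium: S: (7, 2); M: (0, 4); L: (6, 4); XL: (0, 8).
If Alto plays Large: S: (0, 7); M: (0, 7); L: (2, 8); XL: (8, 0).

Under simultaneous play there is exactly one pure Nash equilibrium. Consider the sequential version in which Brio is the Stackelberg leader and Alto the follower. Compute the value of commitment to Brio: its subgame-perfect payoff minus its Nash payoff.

Backward induction with Brio moving first.
- S: Alto compares 3, 7, 0 and picks Medium; Brio would get 2.
- M: Alto compares 7, 0, 0 and picks Small; Brio would get 2.
- L: Alto compares 3, 6, 2 and picks Medium; Brio would get 4.
- XL: Alto compares 5, 0, 8 and picks Large; Brio would get 0.
Among 2, 2, 4, 0, the best is 4 at L. Subgame-perfect outcome: (Medium, L) with payoffs (6, 4).
Under simultaneous play:
Alto's best replies: S→Medium; M→Small; L→Medium; XL→Large.
Brio's best replies: Small→M; Medium→XL; Large→L.
Only (Small, M) has each player best-responding; Nash payoffs (7, 2).
Brio's commitment gain: 4 − 2 = 2.

2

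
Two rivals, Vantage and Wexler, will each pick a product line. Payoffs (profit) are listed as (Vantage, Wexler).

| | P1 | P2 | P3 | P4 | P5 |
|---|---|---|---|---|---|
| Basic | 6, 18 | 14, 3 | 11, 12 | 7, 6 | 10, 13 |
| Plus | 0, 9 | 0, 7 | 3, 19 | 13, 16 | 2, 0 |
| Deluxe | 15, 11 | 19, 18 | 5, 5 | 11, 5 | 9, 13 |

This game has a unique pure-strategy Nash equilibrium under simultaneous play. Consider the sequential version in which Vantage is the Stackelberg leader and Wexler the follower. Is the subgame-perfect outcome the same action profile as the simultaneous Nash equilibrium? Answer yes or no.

yes

Backward induction with Vantage moving first.
- Basic: BR = P1, leader payoff 6.
- Plus: BR = P3, leader payoff 3.
- Deluxe: BR = P2, leader payoff 19.
Among 6, 3, 19, the best is 19 at Deluxe. Subgame-perfect outcome: (Deluxe, P2) with payoffs (19, 18).
Now find the simultaneous Nash equilibrium.
Vantage's best replies: P1→Deluxe; P2→Deluxe; P3→Basic; P4→Plus; P5→Basic.
Wexler's best replies: Basic→P1; Plus→P3; Deluxe→P2.
The unique mutual best reply is (Deluxe, P2), giving (19, 18).
Sequential outcome (Deluxe, P2) coincides with the Nash profile (Deluxe, P2).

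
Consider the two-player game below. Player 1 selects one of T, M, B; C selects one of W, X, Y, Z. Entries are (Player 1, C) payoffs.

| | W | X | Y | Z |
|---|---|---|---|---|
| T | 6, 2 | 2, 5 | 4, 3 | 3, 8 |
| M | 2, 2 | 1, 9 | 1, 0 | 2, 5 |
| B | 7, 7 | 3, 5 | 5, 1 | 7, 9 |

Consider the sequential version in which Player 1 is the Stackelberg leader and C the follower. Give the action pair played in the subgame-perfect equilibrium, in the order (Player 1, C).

(B, Z)

Solve by backward induction (Player 1 leads).
- T → C plays Z (best of 2, 5, 3, 8); Player 1 gets 3.
- M → C plays X (best of 2, 9, 0, 5); Player 1 gets 1.
- B → C plays Z (best of 7, 5, 1, 9); Player 1 gets 7.
Player 1's induced payoffs are 3, 1, 7, so Player 1 commits to B. Subgame-perfect outcome: (B, Z) with payoffs (7, 9).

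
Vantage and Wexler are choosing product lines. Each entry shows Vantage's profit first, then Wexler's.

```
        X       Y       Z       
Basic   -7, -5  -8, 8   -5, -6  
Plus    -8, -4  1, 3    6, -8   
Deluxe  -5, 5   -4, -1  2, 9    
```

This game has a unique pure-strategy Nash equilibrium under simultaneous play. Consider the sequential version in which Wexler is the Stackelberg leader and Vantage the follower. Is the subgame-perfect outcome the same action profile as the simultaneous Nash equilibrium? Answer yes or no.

no

Vantage best-responds to each possible Wexler move:
- X → Vantage plays Deluxe (best of -7, -8, -5); Wexler gets 5.
- Y → Vantage plays Plus (best of -8, 1, -4); Wexler gets 3.
- Z → Vantage plays Plus (best of -5, 6, 2); Wexler gets -8.
Among 5, 3, -8, the best is 5 at X. Subgame-perfect outcome: (Deluxe, X) with payoffs (-5, 5).
Now find the simultaneous Nash equilibrium.
Vantage's best replies: X→Deluxe; Y→Plus; Z→Plus.
Wexler's best replies: Basic→Y; Plus→Y; Deluxe→Z.
The unique mutual best reply is (Plus, Y), giving (1, 3).
Sequential outcome (Deluxe, X) differs from the Nash profile (Plus, Y).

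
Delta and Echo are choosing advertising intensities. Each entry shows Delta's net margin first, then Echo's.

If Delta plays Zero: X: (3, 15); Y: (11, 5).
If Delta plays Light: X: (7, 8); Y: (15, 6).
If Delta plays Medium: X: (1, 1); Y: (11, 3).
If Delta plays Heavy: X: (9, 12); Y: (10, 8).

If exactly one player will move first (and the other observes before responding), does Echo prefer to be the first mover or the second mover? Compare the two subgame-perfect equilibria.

first

If Delta leads: Echo's best replies are Zero→X, Light→X, Medium→Y, Heavy→X; Delta's induced payoffs 3, 7, 11, 9; outcome (Medium, Y), payoffs (11, 3).
If Echo leads: Delta's best replies are X→Heavy, Y→Light; Echo's induced payoffs 12, 6; outcome (Heavy, X), payoffs (9, 12).
Echo gets 12 moving first and 3 moving second, so Echo prefers to move first.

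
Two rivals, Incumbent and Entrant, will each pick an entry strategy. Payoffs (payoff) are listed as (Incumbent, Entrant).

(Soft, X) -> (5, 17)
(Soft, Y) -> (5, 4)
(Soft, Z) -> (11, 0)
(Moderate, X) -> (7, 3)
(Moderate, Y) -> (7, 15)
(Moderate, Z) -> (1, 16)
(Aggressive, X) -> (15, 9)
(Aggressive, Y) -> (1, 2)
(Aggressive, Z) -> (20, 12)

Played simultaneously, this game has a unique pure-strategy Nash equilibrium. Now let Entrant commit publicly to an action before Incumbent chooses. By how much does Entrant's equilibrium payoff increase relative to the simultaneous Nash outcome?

3

Work backward from Incumbent's decision.
- X: Incumbent compares 5, 7, 15 and picks Aggressive; Entrant would get 9.
- Y: Incumbent compares 5, 7, 1 and picks Moderate; Entrant would get 15.
- Z: Incumbent compares 11, 1, 20 and picks Aggressive; Entrant would get 12.
Entrant's induced payoffs are 9, 15, 12, so Entrant commits to Y. Subgame-perfect outcome: (Moderate, Y) with payoffs (7, 15).
Now find the simultaneous Nash equilibrium.
Incumbent's best replies: X→Aggressive; Y→Moderate; Z→Aggressive.
Entrant's best replies: Soft→X; Moderate→Z; Aggressive→Z.
The unique mutual best reply is (Aggressive, Z), giving (20, 12).
Entrant's commitment gain: 15 − 12 = 3.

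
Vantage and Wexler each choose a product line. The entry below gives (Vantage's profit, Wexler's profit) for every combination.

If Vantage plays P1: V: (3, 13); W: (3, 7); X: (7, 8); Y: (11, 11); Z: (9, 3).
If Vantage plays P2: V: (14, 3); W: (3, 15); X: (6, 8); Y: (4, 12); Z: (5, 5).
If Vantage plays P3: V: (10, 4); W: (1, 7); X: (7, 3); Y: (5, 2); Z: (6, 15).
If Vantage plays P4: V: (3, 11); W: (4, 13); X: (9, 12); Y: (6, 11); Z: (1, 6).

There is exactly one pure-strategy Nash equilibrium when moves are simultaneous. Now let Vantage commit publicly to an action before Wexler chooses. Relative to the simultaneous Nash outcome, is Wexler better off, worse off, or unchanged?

Backward induction with Vantage moving first.
- P1: BR = V, leader payoff 3.
- P2: BR = W, leader payoff 3.
- P3: BR = Z, leader payoff 6.
- P4: BR = W, leader payoff 4.
Among 3, 3, 6, 4, the best is 6 at P3. Subgame-perfect outcome: (P3, Z) with payoffs (6, 15).
Now find the simultaneous Nash equilibrium.
Vantage's best replies: V→P2; W→P4; X→P4; Y→P1; Z→P1.
Wexler's best replies: P1→V; P2→W; P3→Z; P4→W.
Only (P4, W) has each player best-responding; Nash payoffs (4, 13).
Wexler earns 15 sequentially versus 13 at the Nash outcome: better off.

better off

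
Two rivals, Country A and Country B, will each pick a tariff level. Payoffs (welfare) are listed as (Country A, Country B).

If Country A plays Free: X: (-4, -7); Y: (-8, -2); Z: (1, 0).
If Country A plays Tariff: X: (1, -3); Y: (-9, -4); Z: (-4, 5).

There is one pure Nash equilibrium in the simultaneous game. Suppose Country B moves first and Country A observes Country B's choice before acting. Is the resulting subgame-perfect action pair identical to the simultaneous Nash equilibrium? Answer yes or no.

Backward induction with Country B moving first.
- X → Country A plays Tariff (best of -4, 1); Country B gets -3.
- Y → Country A plays Free (best of -8, -9); Country B gets -2.
- Z → Country A plays Free (best of 1, -4); Country B gets 0.
Country B's induced payoffs are -3, -2, 0, so Country B commits to Z. Subgame-perfect outcome: (Free, Z) with payoffs (1, 0).
Now find the simultaneous Nash equilibrium.
Country A's best replies: X→Tariff; Y→Free; Z→Free.
Country B's best replies: Free→Z; Tariff→Z.
The unique mutual best reply is (Free, Z), giving (1, 0).
Sequential outcome (Free, Z) coincides with the Nash profile (Free, Z).

yes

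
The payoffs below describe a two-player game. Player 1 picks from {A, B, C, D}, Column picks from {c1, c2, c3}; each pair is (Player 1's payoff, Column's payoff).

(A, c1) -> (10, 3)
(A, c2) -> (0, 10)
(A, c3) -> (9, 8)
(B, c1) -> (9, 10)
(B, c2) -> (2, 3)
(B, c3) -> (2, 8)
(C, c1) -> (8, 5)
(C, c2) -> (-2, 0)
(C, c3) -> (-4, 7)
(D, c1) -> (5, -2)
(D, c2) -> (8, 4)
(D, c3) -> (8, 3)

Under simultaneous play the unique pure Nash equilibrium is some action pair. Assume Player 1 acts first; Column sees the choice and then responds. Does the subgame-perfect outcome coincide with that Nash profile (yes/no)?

Solve by backward induction (Player 1 leads).
- A: BR = c2, leader payoff 0.
- B: BR = c1, leader payoff 9.
- C: BR = c3, leader payoff -4.
- D: BR = c2, leader payoff 8.
Among 0, 9, -4, 8, the best is 9 at B. Subgame-perfect outcome: (B, c1) with payoffs (9, 10).
Under simultaneous play:
Player 1's best replies: c1→A; c2→D; c3→A.
Column's best replies: A→c2; B→c1; C→c3; D→c2.
The unique mutual best reply is (D, c2), giving (8, 4).
Sequential outcome (B, c1) differs from the Nash profile (D, c2).

no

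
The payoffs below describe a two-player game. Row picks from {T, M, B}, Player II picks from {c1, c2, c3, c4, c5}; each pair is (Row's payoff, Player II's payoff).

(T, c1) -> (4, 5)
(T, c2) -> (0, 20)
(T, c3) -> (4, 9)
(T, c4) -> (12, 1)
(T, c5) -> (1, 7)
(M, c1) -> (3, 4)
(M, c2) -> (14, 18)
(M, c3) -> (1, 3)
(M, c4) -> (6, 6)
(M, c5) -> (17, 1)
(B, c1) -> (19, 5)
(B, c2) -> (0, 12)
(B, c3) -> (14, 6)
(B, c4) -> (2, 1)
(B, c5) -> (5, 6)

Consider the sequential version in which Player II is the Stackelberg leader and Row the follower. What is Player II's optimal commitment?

Row best-responds to each possible Player II move:
- c1: BR = B, leader payoff 5.
- c2: BR = M, leader payoff 18.
- c3: BR = B, leader payoff 6.
- c4: BR = T, leader payoff 1.
- c5: BR = M, leader payoff 1.
Among 5, 18, 6, 1, 1, the best is 18 at c2. Subgame-perfect outcome: (M, c2) with payoffs (14, 18).

c2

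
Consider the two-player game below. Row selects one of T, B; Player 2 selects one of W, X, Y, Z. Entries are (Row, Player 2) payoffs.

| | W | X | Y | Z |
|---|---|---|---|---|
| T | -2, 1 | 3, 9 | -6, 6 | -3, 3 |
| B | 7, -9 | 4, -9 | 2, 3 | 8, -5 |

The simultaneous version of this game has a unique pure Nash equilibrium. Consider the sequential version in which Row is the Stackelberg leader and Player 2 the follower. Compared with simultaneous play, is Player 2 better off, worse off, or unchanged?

Solve by backward induction (Row leads).
- T: BR = X, leader payoff 3.
- B: BR = Y, leader payoff 2.
Among 3, 2, the best is 3 at T. Subgame-perfect outcome: (T, X) with payoffs (3, 9).
Under simultaneous play:
Row's best replies: W→B; X→B; Y→B; Z→B.
Player 2's best replies: T→X; B→Y.
The unique mutual best reply is (B, Y), giving (2, 3).
Player 2 earns 9 sequentially versus 3 at the Nash outcome: better off.

better off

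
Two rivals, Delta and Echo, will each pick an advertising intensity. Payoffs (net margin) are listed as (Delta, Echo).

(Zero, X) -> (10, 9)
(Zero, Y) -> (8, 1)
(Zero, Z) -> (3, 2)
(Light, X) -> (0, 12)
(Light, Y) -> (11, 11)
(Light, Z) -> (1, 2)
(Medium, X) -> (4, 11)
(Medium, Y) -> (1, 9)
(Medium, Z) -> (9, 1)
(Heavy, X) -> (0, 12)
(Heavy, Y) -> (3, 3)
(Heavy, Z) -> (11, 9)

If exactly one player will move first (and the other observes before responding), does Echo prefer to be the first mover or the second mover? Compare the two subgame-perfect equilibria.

If Delta leads: Echo's best replies are Zero→X, Light→X, Medium→X, Heavy→X; Delta's induced payoffs 10, 0, 4, 0; outcome (Zero, X), payoffs (10, 9).
If Echo leads: Delta's best replies are X→Zero, Y→Light, Z→Heavy; Echo's induced payoffs 9, 11, 9; outcome (Light, Y), payoffs (11, 11).
Echo gets 11 moving first and 9 moving second, so Echo prefers to move first.

first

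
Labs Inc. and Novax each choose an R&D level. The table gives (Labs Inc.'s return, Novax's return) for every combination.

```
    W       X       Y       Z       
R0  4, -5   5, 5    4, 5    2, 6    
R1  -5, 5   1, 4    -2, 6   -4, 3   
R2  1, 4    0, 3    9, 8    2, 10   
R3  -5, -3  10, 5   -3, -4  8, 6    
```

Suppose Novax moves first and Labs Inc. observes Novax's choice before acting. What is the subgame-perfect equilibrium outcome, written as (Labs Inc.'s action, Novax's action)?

Work backward from Labs Inc.'s decision.
- W: BR = R0, leader payoff -5.
- X: BR = R3, leader payoff 5.
- Y: BR = R2, leader payoff 8.
- Z: BR = R3, leader payoff 6.
Maximizing over -5, 5, 8, 6, Novax chooses Y. Subgame-perfect outcome: (R2, Y) with payoffs (9, 8).

(R2, Y)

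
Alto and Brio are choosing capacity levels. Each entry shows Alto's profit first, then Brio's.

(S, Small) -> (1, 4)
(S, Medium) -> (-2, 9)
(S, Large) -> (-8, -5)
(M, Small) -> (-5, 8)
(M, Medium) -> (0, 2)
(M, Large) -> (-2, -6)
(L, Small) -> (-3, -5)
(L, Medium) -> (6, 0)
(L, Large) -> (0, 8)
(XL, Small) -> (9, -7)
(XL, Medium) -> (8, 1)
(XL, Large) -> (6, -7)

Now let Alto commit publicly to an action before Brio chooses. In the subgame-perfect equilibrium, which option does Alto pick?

XL

Backward induction with Alto moving first.
- S: BR = Medium, leader payoff -2.
- M: BR = Small, leader payoff -5.
- L: BR = Large, leader payoff 0.
- XL: BR = Medium, leader payoff 8.
Alto's induced payoffs are -2, -5, 0, 8, so Alto commits to XL. Subgame-perfect outcome: (XL, Medium) with payoffs (8, 1).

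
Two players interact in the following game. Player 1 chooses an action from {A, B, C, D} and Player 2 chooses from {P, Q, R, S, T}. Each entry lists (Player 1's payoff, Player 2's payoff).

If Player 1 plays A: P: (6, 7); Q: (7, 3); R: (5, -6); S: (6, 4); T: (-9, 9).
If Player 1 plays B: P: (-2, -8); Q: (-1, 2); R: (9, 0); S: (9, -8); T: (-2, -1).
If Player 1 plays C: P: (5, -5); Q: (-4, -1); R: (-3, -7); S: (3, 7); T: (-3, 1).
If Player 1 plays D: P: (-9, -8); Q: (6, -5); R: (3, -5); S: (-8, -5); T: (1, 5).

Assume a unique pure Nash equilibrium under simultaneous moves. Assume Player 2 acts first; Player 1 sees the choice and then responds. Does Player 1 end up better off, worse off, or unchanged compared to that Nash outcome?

better off

Solve by backward induction (Player 2 leads).
- P: BR = A, leader payoff 7.
- Q: BR = A, leader payoff 3.
- R: BR = B, leader payoff 0.
- S: BR = B, leader payoff -8.
- T: BR = D, leader payoff 5.
Among 7, 3, 0, -8, 5, the best is 7 at P. Subgame-perfect outcome: (A, P) with payoffs (6, 7).
For the simultaneous game, intersect best replies.
Player 1's best replies: P→A; Q→A; R→B; S→B; T→D.
Player 2's best replies: A→T; B→Q; C→S; D→T.
Only (D, T) has each player best-responding; Nash payoffs (1, 5).
Player 1 earns 6 sequentially versus 1 at the Nash outcome: better off.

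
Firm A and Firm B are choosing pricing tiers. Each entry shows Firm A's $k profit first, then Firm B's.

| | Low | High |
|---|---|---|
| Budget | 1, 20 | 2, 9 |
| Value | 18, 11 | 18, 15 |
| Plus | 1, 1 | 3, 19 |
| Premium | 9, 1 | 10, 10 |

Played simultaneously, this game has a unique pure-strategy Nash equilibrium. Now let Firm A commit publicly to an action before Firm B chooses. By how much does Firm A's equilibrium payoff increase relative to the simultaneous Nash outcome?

Work backward from Firm B's decision.
- Budget: BR = Low, leader payoff 1.
- Value: BR = High, leader payoff 18.
- Plus: BR = High, leader payoff 3.
- Premium: BR = High, leader payoff 10.
Maximizing over 1, 18, 3, 10, Firm A chooses Value. Subgame-perfect outcome: (Value, High) with payoffs (18, 15).
Under simultaneous play:
Firm A's best replies: Low→Value; High→Value.
Firm B's best replies: Budget→Low; Value→High; Plus→High; Premium→High.
The unique mutual best reply is (Value, High), giving (18, 15).
Firm A's commitment gain: 18 − 18 = 0.

0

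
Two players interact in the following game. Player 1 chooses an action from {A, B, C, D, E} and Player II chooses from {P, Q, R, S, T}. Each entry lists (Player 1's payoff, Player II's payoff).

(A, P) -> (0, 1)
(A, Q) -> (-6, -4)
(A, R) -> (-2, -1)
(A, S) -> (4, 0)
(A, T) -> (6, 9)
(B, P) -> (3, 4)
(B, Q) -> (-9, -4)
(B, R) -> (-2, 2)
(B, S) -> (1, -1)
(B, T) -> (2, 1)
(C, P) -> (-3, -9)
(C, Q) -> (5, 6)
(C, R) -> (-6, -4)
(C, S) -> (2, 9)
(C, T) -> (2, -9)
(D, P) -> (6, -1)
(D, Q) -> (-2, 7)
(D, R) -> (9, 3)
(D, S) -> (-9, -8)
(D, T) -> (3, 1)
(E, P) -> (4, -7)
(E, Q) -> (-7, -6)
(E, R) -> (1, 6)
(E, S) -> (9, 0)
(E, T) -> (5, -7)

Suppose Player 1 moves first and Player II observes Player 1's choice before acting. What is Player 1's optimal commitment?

Solve by backward induction (Player 1 leads).
- A: Player II compares 1, -4, -1, 0, 9 and picks T; Player 1 would get 6.
- B: Player II compares 4, -4, 2, -1, 1 and picks P; Player 1 would get 3.
- C: Player II compares -9, 6, -4, 9, -9 and picks S; Player 1 would get 2.
- D: Player II compares -1, 7, 3, -8, 1 and picks Q; Player 1 would get -2.
- E: Player II compares -7, -6, 6, 0, -7 and picks R; Player 1 would get 1.
Player 1's induced payoffs are 6, 3, 2, -2, 1, so Player 1 commits to A. Subgame-perfect outcome: (A, T) with payoffs (6, 9).

A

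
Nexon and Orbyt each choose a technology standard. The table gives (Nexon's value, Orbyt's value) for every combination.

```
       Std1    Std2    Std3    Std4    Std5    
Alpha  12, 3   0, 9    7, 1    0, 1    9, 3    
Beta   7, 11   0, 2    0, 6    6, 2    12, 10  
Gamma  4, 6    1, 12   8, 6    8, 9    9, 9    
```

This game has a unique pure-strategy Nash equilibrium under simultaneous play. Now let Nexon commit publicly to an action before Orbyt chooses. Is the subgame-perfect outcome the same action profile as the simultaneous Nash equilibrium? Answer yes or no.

Solve by backward induction (Nexon leads).
- Alpha: BR = Std2, leader payoff 0.
- Beta: BR = Std1, leader payoff 7.
- Gamma: BR = Std2, leader payoff 1.
Nexon's induced payoffs are 0, 7, 1, so Nexon commits to Beta. Subgame-perfect outcome: (Beta, Std1) with payoffs (7, 11).
Under simultaneous play:
Nexon's best replies: Std1→Alpha; Std2→Gamma; Std3→Gamma; Std4→Gamma; Std5→Beta.
Orbyt's best replies: Alpha→Std2; Beta→Std1; Gamma→Std2.
The unique mutual best reply is (Gamma, Std2), giving (1, 12).
Sequential outcome (Beta, Std1) differs from the Nash profile (Gamma, Std2).

no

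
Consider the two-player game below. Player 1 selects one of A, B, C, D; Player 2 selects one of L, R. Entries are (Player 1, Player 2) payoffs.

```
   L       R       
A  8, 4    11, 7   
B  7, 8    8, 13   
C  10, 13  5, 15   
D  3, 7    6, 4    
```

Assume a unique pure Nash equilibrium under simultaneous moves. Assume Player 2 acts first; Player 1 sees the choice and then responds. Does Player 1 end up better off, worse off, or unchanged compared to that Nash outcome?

Backward induction with Player 2 moving first.
- L: Player 1 compares 8, 7, 10, 3 and picks C; Player 2 would get 13.
- R: Player 1 compares 11, 8, 5, 6 and picks A; Player 2 would get 7.
Maximizing over 13, 7, Player 2 chooses L. Subgame-perfect outcome: (C, L) with payoffs (10, 13).
Under simultaneous play:
Player 1's best replies: L→C; R→A.
Player 2's best replies: A→R; B→R; C→R; D→L.
Only (A, R) has each player best-responding; Nash payoffs (11, 7).
Player 1 earns 10 sequentially versus 11 at the Nash outcome: worse off.

worse off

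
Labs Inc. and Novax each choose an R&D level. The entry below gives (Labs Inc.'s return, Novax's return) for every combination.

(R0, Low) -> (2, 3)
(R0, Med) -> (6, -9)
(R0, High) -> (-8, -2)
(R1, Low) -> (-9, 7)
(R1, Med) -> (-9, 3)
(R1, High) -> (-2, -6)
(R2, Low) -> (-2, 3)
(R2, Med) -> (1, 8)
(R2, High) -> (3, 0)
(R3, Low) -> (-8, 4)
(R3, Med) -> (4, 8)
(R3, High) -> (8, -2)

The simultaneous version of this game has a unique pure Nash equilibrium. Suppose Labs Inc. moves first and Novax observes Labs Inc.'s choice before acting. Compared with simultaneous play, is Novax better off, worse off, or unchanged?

better off

Backward induction with Labs Inc. moving first.
- R0 → Novax plays Low (best of 3, -9, -2); Labs Inc. gets 2.
- R1 → Novax plays Low (best of 7, 3, -6); Labs Inc. gets -9.
- R2 → Novax plays Med (best of 3, 8, 0); Labs Inc. gets 1.
- R3 → Novax plays Med (best of 4, 8, -2); Labs Inc. gets 4.
Labs Inc.'s induced payoffs are 2, -9, 1, 4, so Labs Inc. commits to R3. Subgame-perfect outcome: (R3, Med) with payoffs (4, 8).
For the simultaneous game, intersect best replies.
Labs Inc.'s best replies: Low→R0; Med→R0; High→R3.
Novax's best replies: R0→Low; R1→Low; R2→Med; R3→Med.
The unique mutual best reply is (R0, Low), giving (2, 3).
Novax earns 8 sequentially versus 3 at the Nash outcome: better off.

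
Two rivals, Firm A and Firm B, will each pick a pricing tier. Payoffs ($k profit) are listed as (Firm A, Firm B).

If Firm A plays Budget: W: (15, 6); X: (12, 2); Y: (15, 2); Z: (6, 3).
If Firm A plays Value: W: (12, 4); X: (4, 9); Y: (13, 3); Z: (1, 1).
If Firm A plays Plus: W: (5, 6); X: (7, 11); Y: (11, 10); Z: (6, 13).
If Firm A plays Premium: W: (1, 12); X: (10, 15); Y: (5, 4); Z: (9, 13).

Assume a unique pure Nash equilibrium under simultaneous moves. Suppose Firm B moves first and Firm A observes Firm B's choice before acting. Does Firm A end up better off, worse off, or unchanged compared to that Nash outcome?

Work backward from Firm A's decision.
- W: Firm A compares 15, 12, 5, 1 and picks Budget; Firm B would get 6.
- X: Firm A compares 12, 4, 7, 10 and picks Budget; Firm B would get 2.
- Y: Firm A compares 15, 13, 11, 5 and picks Budget; Firm B would get 2.
- Z: Firm A compares 6, 1, 6, 9 and picks Premium; Firm B would get 13.
Among 6, 2, 2, 13, the best is 13 at Z. Subgame-perfect outcome: (Premium, Z) with payoffs (9, 13).
Now find the simultaneous Nash equilibrium.
Firm A's best replies: W→Budget; X→Budget; Y→Budget; Z→Premium.
Firm B's best replies: Budget→W; Value→X; Plus→Z; Premium→X.
The unique mutual best reply is (Budget, W), giving (15, 6).
Firm A earns 9 sequentially versus 15 at the Nash outcome: worse off.

worse off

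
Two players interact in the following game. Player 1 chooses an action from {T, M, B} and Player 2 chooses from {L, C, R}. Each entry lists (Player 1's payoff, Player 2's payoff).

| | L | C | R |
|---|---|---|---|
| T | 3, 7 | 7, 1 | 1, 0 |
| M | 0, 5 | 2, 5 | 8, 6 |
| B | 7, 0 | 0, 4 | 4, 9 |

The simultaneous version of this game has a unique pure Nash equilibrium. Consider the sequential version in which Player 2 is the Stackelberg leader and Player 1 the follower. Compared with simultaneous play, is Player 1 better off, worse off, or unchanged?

Work backward from Player 1's decision.
- L → Player 1 plays B (best of 3, 0, 7); Player 2 gets 0.
- C → Player 1 plays T (best of 7, 2, 0); Player 2 gets 1.
- R → Player 1 plays M (best of 1, 8, 4); Player 2 gets 6.
Among 0, 1, 6, the best is 6 at R. Subgame-perfect outcome: (M, R) with payoffs (8, 6).
Under simultaneous play:
Player 1's best replies: L→B; C→T; R→M.
Player 2's best replies: T→L; M→R; B→R.
Only (M, R) has each player best-responding; Nash payoffs (8, 6).
Player 1 earns 8 sequentially versus 8 at the Nash outcome: unchanged.

unchanged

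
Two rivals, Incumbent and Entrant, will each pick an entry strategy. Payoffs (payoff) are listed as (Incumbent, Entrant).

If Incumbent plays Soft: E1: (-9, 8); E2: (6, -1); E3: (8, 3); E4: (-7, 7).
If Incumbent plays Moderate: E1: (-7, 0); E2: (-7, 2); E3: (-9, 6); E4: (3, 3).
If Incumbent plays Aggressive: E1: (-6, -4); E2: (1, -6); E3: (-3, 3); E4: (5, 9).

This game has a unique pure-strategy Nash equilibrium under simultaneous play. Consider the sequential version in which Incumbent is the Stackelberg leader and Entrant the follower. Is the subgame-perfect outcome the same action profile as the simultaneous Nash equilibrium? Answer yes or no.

yes

Backward induction with Incumbent moving first.
- Soft → Entrant plays E1 (best of 8, -1, 3, 7); Incumbent gets -9.
- Moderate → Entrant plays E3 (best of 0, 2, 6, 3); Incumbent gets -9.
- Aggressive → Entrant plays E4 (best of -4, -6, 3, 9); Incumbent gets 5.
Maximizing over -9, -9, 5, Incumbent chooses Aggressive. Subgame-perfect outcome: (Aggressive, E4) with payoffs (5, 9).
Under simultaneous play:
Incumbent's best replies: E1→Aggressive; E2→Soft; E3→Soft; E4→Aggressive.
Entrant's best replies: Soft→E1; Moderate→E3; Aggressive→E4.
Only (Aggressive, E4) has each player best-responding; Nash payoffs (5, 9).
Sequential outcome (Aggressive, E4) coincides with the Nash profile (Aggressive, E4).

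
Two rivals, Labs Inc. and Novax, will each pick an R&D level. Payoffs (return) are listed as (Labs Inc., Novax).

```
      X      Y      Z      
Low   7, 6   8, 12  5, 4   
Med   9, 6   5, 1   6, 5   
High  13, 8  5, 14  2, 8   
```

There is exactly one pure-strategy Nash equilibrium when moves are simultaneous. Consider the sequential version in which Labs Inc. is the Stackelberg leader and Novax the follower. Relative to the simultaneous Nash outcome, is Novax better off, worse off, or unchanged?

Work backward from Novax's decision.
- Low → Novax plays Y (best of 6, 12, 4); Labs Inc. gets 8.
- Med → Novax plays X (best of 6, 1, 5); Labs Inc. gets 9.
- High → Novax plays Y (best of 8, 14, 8); Labs Inc. gets 5.
Maximizing over 8, 9, 5, Labs Inc. chooses Med. Subgame-perfect outcome: (Med, X) with payoffs (9, 6).
Now find the simultaneous Nash equilibrium.
Labs Inc.'s best replies: X→High; Y→Low; Z→Med.
Novax's best replies: Low→Y; Med→X; High→Y.
Only (Low, Y) has each player best-responding; Nash payoffs (8, 12).
Novax earns 6 sequentially versus 12 at the Nash outcome: worse off.

worse off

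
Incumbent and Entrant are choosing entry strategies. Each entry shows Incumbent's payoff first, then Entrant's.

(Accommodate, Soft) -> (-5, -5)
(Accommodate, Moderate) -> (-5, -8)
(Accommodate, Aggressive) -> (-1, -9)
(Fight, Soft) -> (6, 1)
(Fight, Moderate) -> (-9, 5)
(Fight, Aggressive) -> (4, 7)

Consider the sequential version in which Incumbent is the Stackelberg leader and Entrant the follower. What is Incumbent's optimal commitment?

Entrant best-responds to each possible Incumbent move:
- Accommodate → Entrant plays Soft (best of -5, -8, -9); Incumbent gets -5.
- Fight → Entrant plays Aggressive (best of 1, 5, 7); Incumbent gets 4.
Incumbent's induced payoffs are -5, 4, so Incumbent commits to Fight. Subgame-perfect outcome: (Fight, Aggressive) with payoffs (4, 7).

Fight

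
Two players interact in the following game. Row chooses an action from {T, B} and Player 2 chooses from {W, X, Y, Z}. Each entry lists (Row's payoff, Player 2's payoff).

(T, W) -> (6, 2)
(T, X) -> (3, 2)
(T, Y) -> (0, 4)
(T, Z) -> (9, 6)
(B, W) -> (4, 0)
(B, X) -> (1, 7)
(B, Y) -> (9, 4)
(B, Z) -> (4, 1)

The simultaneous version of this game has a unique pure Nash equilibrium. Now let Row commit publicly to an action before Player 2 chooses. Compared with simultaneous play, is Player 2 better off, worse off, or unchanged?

Work backward from Player 2's decision.
- T: Player 2 compares 2, 2, 4, 6 and picks Z; Row would get 9.
- B: Player 2 compares 0, 7, 4, 1 and picks X; Row would get 1.
Among 9, 1, the best is 9 at T. Subgame-perfect outcome: (T, Z) with payoffs (9, 6).
For the simultaneous game, intersect best replies.
Row's best replies: W→T; X→T; Y→B; Z→T.
Player 2's best replies: T→Z; B→X.
Only (T, Z) has each player best-responding; Nash payoffs (9, 6).
Player 2 earns 6 sequentially versus 6 at the Nash outcome: unchanged.

unchanged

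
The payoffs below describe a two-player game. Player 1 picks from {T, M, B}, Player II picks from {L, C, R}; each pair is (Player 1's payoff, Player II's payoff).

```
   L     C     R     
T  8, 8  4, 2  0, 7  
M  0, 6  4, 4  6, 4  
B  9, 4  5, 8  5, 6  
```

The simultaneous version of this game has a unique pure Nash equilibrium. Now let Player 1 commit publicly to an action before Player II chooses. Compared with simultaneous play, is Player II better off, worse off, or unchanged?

Work backward from Player II's decision.
- T: BR = L, leader payoff 8.
- M: BR = L, leader payoff 0.
- B: BR = C, leader payoff 5.
Among 8, 0, 5, the best is 8 at T. Subgame-perfect outcome: (T, L) with payoffs (8, 8).
Now find the simultaneous Nash equilibrium.
Player 1's best replies: L→B; C→B; R→M.
Player II's best replies: T→L; M→L; B→C.
Only (B, C) has each player best-responding; Nash payoffs (5, 8).
Player II earns 8 sequentially versus 8 at the Nash outcome: unchanged.

unchanged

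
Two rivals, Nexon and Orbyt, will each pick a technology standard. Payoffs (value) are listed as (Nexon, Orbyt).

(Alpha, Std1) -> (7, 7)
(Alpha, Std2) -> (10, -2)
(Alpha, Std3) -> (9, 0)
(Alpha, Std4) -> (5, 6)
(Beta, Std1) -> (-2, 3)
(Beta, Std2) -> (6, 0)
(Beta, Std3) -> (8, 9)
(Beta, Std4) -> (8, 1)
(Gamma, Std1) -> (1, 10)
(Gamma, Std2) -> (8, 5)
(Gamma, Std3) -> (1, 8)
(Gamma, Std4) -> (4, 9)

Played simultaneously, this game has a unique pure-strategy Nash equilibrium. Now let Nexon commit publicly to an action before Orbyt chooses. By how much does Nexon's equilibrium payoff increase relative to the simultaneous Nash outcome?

1

Solve by backward induction (Nexon leads).
- Alpha → Orbyt plays Std1 (best of 7, -2, 0, 6); Nexon gets 7.
- Beta → Orbyt plays Std3 (best of 3, 0, 9, 1); Nexon gets 8.
- Gamma → Orbyt plays Std1 (best of 10, 5, 8, 9); Nexon gets 1.
Maximizing over 7, 8, 1, Nexon chooses Beta. Subgame-perfect outcome: (Beta, Std3) with payoffs (8, 9).
Now find the simultaneous Nash equilibrium.
Nexon's best replies: Std1→Alpha; Std2→Alpha; Std3→Alpha; Std4→Beta.
Orbyt's best replies: Alpha→Std1; Beta→Std3; Gamma→Std1.
The unique mutual best reply is (Alpha, Std1), giving (7, 7).
Nexon's commitment gain: 8 − 7 = 1.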